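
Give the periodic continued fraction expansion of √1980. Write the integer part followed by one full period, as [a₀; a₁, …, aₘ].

[44; 2, 88]

a₀ = ⌊√1980⌋ = 44.
With m₀=0, d₀=1 and mₖ₊₁ = dₖaₖ − mₖ, dₖ₊₁ = (n − mₖ₊₁²)/dₖ, aₖ₊₁ = ⌊(a₀+mₖ₊₁)/dₖ₊₁⌋:
  k=1: m=44, d=44, a=2
  k=2: m=44, d=1, a=88
d=1 and a=2a₀=88 at k=2, so the next step gives (m, d) = (44, 44) again — its k=1 value — and the period has length 2.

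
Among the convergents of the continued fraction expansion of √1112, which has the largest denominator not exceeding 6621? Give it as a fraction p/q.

165933/4976

√1112 = [33; 2, 1, 7, 1, 2, 66, …] (period length 6).
Convergents:
  p_0/q_0 = 33/1
  p_1/q_1 = 67/2
  p_2/q_2 = 100/3
  p_3/q_3 = 767/23
  p_4/q_4 = 867/26
  p_5/q_5 = 2501/75
  p_6/q_6 = 165933/4976
  p_7/q_7 = 334367/10027
q_6 = 4976 ≤ 6621 < 10027 = q_7, so the answer is 165933/4976.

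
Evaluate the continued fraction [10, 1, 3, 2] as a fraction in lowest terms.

Fold from the inside: start with 2/1.
  3 + 1/2 = 7/2
  1 + 2/7 = 9/7
  10 + 7/9 = 97/9

97/9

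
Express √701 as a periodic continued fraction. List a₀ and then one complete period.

[26; 2, 10, 10, 2, 52]

a₀ = ⌊√701⌋ = 26.
With m₀=0, d₀=1 and mₖ₊₁ = dₖaₖ − mₖ, dₖ₊₁ = (n − mₖ₊₁²)/dₖ, aₖ₊₁ = ⌊(a₀+mₖ₊₁)/dₖ₊₁⌋:
  k=1: m=26, d=25, a=2
  k=2: m=24, d=5, a=10
  k=3: m=26, d=5, a=10
  k=4: m=24, d=25, a=2
  k=5: m=26, d=1, a=52
d=1 and a=2a₀=52 at k=5, so the next step gives (m, d) = (26, 25) again — its k=1 value — and the period has length 5.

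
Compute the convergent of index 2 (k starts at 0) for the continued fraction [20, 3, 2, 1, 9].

Using pₖ = aₖpₖ₋₁ + pₖ₋₂, qₖ = aₖqₖ₋₁ + qₖ₋₂ (with p₋₁=1, p₋₂=0, q₋₁=0, q₋₂=1):
  k=0: a=20, p=20, q=1
  k=1: a=3, p=61, q=3
  k=2: a=2, p=142, q=7

142/7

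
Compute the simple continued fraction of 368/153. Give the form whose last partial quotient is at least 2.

[2; 2, 2, 7, 4]

368 = 2·153 + 62
153 = 2·62 + 29
62 = 2·29 + 4
29 = 7·4 + 1
4 = 4·1 + 0  (stop)
So 368/153 = [2; 2, 2, 7, 4].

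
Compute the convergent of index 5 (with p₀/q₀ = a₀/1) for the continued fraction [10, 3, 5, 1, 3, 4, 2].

Using pₖ = aₖpₖ₋₁ + pₖ₋₂, qₖ = aₖqₖ₋₁ + qₖ₋₂ (with p₋₁=1, p₋₂=0, q₋₁=0, q₋₂=1):
  k=0: a=10, p=10, q=1
  k=1: a=3, p=31, q=3
  k=2: a=5, p=165, q=16
  k=3: a=1, p=196, q=19
  k=4: a=3, p=753, q=73
  k=5: a=4, p=3208, q=311

3208/311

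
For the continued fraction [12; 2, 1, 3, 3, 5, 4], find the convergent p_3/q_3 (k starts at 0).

Using pₖ = aₖpₖ₋₁ + pₖ₋₂, qₖ = aₖqₖ₋₁ + qₖ₋₂ (with p₋₁=1, p₋₂=0, q₋₁=0, q₋₂=1):
  k=0: a=12, p=12, q=1
  k=1: a=2, p=25, q=2
  k=2: a=1, p=37, q=3
  k=3: a=3, p=136, q=11

136/11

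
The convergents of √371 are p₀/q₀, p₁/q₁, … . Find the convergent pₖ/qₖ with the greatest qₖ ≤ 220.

√371 = [19; 3, 1, 4, 1, 3, 38, …] (period length 6).
Convergents:
  p_0/q_0 = 19/1
  p_1/q_1 = 58/3
  p_2/q_2 = 77/4
  p_3/q_3 = 366/19
  p_4/q_4 = 443/23
  p_5/q_5 = 1695/88
  p_6/q_6 = 64853/3367
q_5 = 88 ≤ 220 < 3367 = q_6, so the answer is 1695/88.

1695/88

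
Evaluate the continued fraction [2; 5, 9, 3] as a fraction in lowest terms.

314/143

Fold from the inside: start with 3/1.
  9 + 1/3 = 28/3
  5 + 3/28 = 143/28
  2 + 28/143 = 314/143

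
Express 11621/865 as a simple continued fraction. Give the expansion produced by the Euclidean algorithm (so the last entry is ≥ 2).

11621 = 13×865 + 376
865 = 2×376 + 113
376 = 3×113 + 37
113 = 3×37 + 2
37 = 18×2 + 1
2 = 2×1 + 0  (stop)
So 11621/865 = [13; 2, 3, 3, 18, 2].

[13; 2, 3, 3, 18, 2]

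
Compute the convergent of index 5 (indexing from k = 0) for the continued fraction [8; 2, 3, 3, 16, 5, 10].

Using pₖ = aₖpₖ₋₁ + pₖ₋₂, qₖ = aₖqₖ₋₁ + qₖ₋₂ (with p₋₁=1, p₋₂=0, q₋₁=0, q₋₂=1):
  k=0: a=8, p=8, q=1
  k=1: a=2, p=17, q=2
  k=2: a=3, p=59, q=7
  k=3: a=3, p=194, q=23
  k=4: a=16, p=3163, q=375
  k=5: a=5, p=16009, q=1898

16009/1898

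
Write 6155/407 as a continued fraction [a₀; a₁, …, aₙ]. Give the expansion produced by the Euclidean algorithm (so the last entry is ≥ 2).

[15; 8, 7, 7]

6155 = 15·407 + 50
407 = 8·50 + 7
50 = 7·7 + 1
7 = 7·1 + 0  (stop)
So 6155/407 = [15; 8, 7, 7].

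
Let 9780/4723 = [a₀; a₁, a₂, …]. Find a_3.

9

9780 = 2·4723 + 334   →  a_0 = 2
4723 = 14·334 + 47   →  a_1 = 14
334 = 7·47 + 5   →  a_2 = 7
47 = 9·5 + 2   →  a_3 = 9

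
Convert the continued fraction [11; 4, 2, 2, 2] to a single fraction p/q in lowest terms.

Fold from the inside: start with 2/1.
  2 + 1/2 = 5/2
  2 + 2/5 = 12/5
  4 + 5/12 = 53/12
  11 + 12/53 = 595/53

595/53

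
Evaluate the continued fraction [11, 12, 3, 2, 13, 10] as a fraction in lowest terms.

128943/11636

Fold from the inside: start with 10/1.
  13 + 1/10 = 131/10
  2 + 10/131 = 272/131
  3 + 131/272 = 947/272
  12 + 272/947 = 11636/947
  11 + 947/11636 = 128943/11636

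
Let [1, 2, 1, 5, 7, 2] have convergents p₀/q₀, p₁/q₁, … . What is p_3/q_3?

23/17

Using pₖ = aₖpₖ₋₁ + pₖ₋₂, qₖ = aₖqₖ₋₁ + qₖ₋₂ (with p₋₁=1, p₋₂=0, q₋₁=0, q₋₂=1):
  k=0: a=1, p=1, q=1
  k=1: a=2, p=3, q=2
  k=2: a=1, p=4, q=3
  k=3: a=5, p=23, q=17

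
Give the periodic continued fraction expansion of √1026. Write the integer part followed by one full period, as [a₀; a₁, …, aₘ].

[32; 32, 64]

a₀ = ⌊√1026⌋ = 32.
With m₀=0, d₀=1 and mₖ₊₁ = dₖaₖ − mₖ, dₖ₊₁ = (n − mₖ₊₁²)/dₖ, aₖ₊₁ = ⌊(a₀+mₖ₊₁)/dₖ₊₁⌋:
  k=1: m=32, d=2, a=32
  k=2: m=32, d=1, a=64
d=1 and a=2a₀=64 at k=2, so the next step gives (m, d) = (32, 2) again — its k=1 value — and the period has length 2.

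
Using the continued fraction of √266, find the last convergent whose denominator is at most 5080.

67081/4113

√266 = [16; 3, 4, 3, 32, …] (period length 4).
Convergents:
  p_0/q_0 = 16/1
  p_1/q_1 = 49/3
  p_2/q_2 = 212/13
  p_3/q_3 = 685/42
  p_4/q_4 = 22132/1357
  p_5/q_5 = 67081/4113
  p_6/q_6 = 290456/17809
q_5 = 4113 ≤ 5080 < 17809 = q_6, so the answer is 67081/4113.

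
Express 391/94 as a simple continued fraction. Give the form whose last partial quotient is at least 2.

391 = 4×94 + 15
94 = 6×15 + 4
15 = 3×4 + 3
4 = 1×3 + 1
3 = 3×1 + 0  (stop)
So 391/94 = [4; 6, 3, 1, 3].

[4; 6, 3, 1, 3]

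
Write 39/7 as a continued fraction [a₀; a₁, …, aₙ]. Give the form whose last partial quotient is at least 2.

[5; 1, 1, 3]

39 = 5×7 + 4
7 = 1×4 + 3
4 = 1×3 + 1
3 = 3×1 + 0  (stop)
So 39/7 = [5; 1, 1, 3].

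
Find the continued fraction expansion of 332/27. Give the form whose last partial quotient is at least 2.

[12; 3, 2, 1, 2]

332 = 12*27 + 8
27 = 3*8 + 3
8 = 2*3 + 2
3 = 1*2 + 1
2 = 2*1 + 0  (stop)
So 332/27 = [12; 3, 2, 1, 2].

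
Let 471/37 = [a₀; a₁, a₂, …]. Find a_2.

471 = 12·37 + 27   →  a_0 = 12
37 = 1·27 + 10   →  a_1 = 1
27 = 2·10 + 7   →  a_2 = 2

2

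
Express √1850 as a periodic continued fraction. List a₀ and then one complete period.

a₀ = ⌊√1850⌋ = 43.
With m₀=0, d₀=1 and mₖ₊₁ = dₖaₖ − mₖ, dₖ₊₁ = (n − mₖ₊₁²)/dₖ, aₖ₊₁ = ⌊(a₀+mₖ₊₁)/dₖ₊₁⌋:
  k=1: m=43, d=1, a=86
d=1 and a=2a₀=86 at k=1, so the next step gives (m, d) = (43, 1) again — its k=1 value — and the period has length 1.

[43; 86]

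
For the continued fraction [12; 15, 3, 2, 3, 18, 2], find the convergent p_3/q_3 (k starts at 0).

Using pₖ = aₖpₖ₋₁ + pₖ₋₂, qₖ = aₖqₖ₋₁ + qₖ₋₂ (with p₋₁=1, p₋₂=0, q₋₁=0, q₋₂=1):
  k=0: a=12, p=12, q=1
  k=1: a=15, p=181, q=15
  k=2: a=3, p=555, q=46
  k=3: a=2, p=1291, q=107

1291/107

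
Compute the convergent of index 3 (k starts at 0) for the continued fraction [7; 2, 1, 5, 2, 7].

125/17

Using pₖ = aₖpₖ₋₁ + pₖ₋₂, qₖ = aₖqₖ₋₁ + qₖ₋₂ (with p₋₁=1, p₋₂=0, q₋₁=0, q₋₂=1):
  k=0: a=7, p=7, q=1
  k=1: a=2, p=15, q=2
  k=2: a=1, p=22, q=3
  k=3: a=5, p=125, q=17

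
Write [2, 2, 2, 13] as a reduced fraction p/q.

Fold from the inside: start with 13/1.
  2 + 1/13 = 27/13
  2 + 13/27 = 67/27
  2 + 27/67 = 161/67

161/67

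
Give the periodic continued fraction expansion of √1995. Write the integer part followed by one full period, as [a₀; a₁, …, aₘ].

[44; 1, 1, 1, 88]

a₀ = ⌊√1995⌋ = 44.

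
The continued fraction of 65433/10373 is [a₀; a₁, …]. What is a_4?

3

65433 = 6·10373 + 3195   →  a_0 = 6
10373 = 3·3195 + 788   →  a_1 = 3
3195 = 4·788 + 43   →  a_2 = 4
788 = 18·43 + 14   →  a_3 = 18
43 = 3·14 + 1   →  a_4 = 3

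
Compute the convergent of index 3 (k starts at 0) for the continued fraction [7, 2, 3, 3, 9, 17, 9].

Using pₖ = aₖpₖ₋₁ + pₖ₋₂, qₖ = aₖqₖ₋₁ + qₖ₋₂ (with p₋₁=1, p₋₂=0, q₋₁=0, q₋₂=1):
  k=0: a=7, p=7, q=1
  k=1: a=2, p=15, q=2
  k=2: a=3, p=52, q=7
  k=3: a=3, p=171, q=23

171/23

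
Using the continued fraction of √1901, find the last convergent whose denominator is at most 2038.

√1901 = [43; 1, 1, 1, 1, 86, …] (period length 5).
Convergents:
  p_0/q_0 = 43/1
  p_1/q_1 = 44/1
  p_2/q_2 = 87/2
  p_3/q_3 = 131/3
  p_4/q_4 = 218/5
  p_5/q_5 = 18879/433
  p_6/q_6 = 19097/438
  p_7/q_7 = 37976/871
  p_8/q_8 = 57073/1309
  p_9/q_9 = 95049/2180
q_8 = 1309 ≤ 2038 < 2180 = q_9, so the answer is 57073/1309.

57073/1309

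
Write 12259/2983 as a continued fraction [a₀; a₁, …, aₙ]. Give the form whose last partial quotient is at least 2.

12259 = 4·2983 + 327
2983 = 9·327 + 40
327 = 8·40 + 7
40 = 5·7 + 5
7 = 1·5 + 2
5 = 2·2 + 1
2 = 2·1 + 0  (stop)
So 12259/2983 = [4; 9, 8, 5, 1, 2, 2].

[4; 9, 8, 5, 1, 2, 2]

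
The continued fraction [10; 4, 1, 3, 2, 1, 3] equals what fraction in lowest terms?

2338/229

Using pₖ = aₖpₖ₋₁ + pₖ₋₂ and qₖ = aₖqₖ₋₁ + qₖ₋₂:
  k=0: a=10, p=10, q=1
  k=1: a=4, p=41, q=4
  k=2: a=1, p=51, q=5
  k=3: a=3, p=194, q=19
  k=4: a=2, p=439, q=43
  k=5: a=1, p=633, q=62
  k=6: a=3, p=2338, q=229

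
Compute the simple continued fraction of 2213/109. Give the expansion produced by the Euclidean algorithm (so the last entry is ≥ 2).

2213 = 20×109 + 33
109 = 3×33 + 10
33 = 3×10 + 3
10 = 3×3 + 1
3 = 3×1 + 0  (stop)
So 2213/109 = [20; 3, 3, 3, 3].

[20; 3, 3, 3, 3]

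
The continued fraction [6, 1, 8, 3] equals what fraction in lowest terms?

Using pₖ = aₖpₖ₋₁ + pₖ₋₂ and qₖ = aₖqₖ₋₁ + qₖ₋₂:
  k=0: a=6, p=6, q=1
  k=1: a=1, p=7, q=1
  k=2: a=8, p=62, q=9
  k=3: a=3, p=193, q=28

193/28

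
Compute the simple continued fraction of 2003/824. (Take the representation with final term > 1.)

[2; 2, 3, 8, 1, 3, 3]

2003 = 2×824 + 355
824 = 2×355 + 114
355 = 3×114 + 13
114 = 8×13 + 10
13 = 1×10 + 3
10 = 3×3 + 1
3 = 3×1 + 0  (stop)
So 2003/824 = [2; 2, 3, 8, 1, 3, 3].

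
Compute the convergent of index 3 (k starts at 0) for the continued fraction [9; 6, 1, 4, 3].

311/34

Using pₖ = aₖpₖ₋₁ + pₖ₋₂, qₖ = aₖqₖ₋₁ + qₖ₋₂ (with p₋₁=1, p₋₂=0, q₋₁=0, q₋₂=1):
  k=0: a=9, p=9, q=1
  k=1: a=6, p=55, q=6
  k=2: a=1, p=64, q=7
  k=3: a=4, p=311, q=34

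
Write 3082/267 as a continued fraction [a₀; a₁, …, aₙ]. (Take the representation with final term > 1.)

3082 = 11*267 + 145
267 = 1*145 + 122
145 = 1*122 + 23
122 = 5*23 + 7
23 = 3*7 + 2
7 = 3*2 + 1
2 = 2*1 + 0  (stop)
So 3082/267 = [11; 1, 1, 5, 3, 3, 2].

[11; 1, 1, 5, 3, 3, 2]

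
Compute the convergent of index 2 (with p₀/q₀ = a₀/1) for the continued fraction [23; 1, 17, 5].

Using pₖ = aₖpₖ₋₁ + pₖ₋₂, qₖ = aₖqₖ₋₁ + qₖ₋₂ (with p₋₁=1, p₋₂=0, q₋₁=0, q₋₂=1):
  k=0: a=23, p=23, q=1
  k=1: a=1, p=24, q=1
  k=2: a=17, p=431, q=18

431/18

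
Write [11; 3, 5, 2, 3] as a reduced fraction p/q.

Using pₖ = aₖpₖ₋₁ + pₖ₋₂ and qₖ = aₖqₖ₋₁ + qₖ₋₂:
  k=0: a=11, p=11, q=1
  k=1: a=3, p=34, q=3
  k=2: a=5, p=181, q=16
  k=3: a=2, p=396, q=35
  k=4: a=3, p=1369, q=121

1369/121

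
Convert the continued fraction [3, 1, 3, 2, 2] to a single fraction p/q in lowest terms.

83/22

Fold from the inside: start with 2/1.
  2 + 1/2 = 5/2
  3 + 2/5 = 17/5
  1 + 5/17 = 22/17
  3 + 17/22 = 83/22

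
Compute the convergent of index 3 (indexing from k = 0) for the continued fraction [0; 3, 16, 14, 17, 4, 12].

225/689

Using pₖ = aₖpₖ₋₁ + pₖ₋₂, qₖ = aₖqₖ₋₁ + qₖ₋₂ (with p₋₁=1, p₋₂=0, q₋₁=0, q₋₂=1):
  k=0: a=0, p=0, q=1
  k=1: a=3, p=1, q=3
  k=2: a=16, p=16, q=49
  k=3: a=14, p=225, q=689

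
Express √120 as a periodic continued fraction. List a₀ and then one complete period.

a₀ = ⌊√120⌋ = 10.
With m₀=0, d₀=1 and mₖ₊₁ = dₖaₖ − mₖ, dₖ₊₁ = (n − mₖ₊₁²)/dₖ, aₖ₊₁ = ⌊(a₀+mₖ₊₁)/dₖ₊₁⌋:
  k=1: m=10, d=20, a=1
  k=2: m=10, d=1, a=20
d=1 and a=2a₀=20 at k=2, so the next step gives (m, d) = (10, 20) again — its k=1 value — and the period has length 2.

[10; 1, 20]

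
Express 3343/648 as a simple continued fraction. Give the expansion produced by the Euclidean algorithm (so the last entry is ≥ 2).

[5; 6, 3, 2, 3, 4]

3343 = 5·648 + 103
648 = 6·103 + 30
103 = 3·30 + 13
30 = 2·13 + 4
13 = 3·4 + 1
4 = 4·1 + 0  (stop)
So 3343/648 = [5; 6, 3, 2, 3, 4].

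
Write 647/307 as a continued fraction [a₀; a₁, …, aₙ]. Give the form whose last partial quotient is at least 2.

647 = 2*307 + 33
307 = 9*33 + 10
33 = 3*10 + 3
10 = 3*3 + 1
3 = 3*1 + 0  (stop)
So 647/307 = [2; 9, 3, 3, 3].

[2; 9, 3, 3, 3]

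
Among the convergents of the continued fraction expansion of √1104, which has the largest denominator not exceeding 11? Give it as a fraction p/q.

299/9

√1104 = [33; 4, 2, 2, 2, 4, 66, …] (period length 6).
Convergents:
  p_0/q_0 = 33/1
  p_1/q_1 = 133/4
  p_2/q_2 = 299/9
  p_3/q_3 = 731/22
q_2 = 9 ≤ 11 < 22 = q_3, so the answer is 299/9.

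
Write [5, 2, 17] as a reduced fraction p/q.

Using pₖ = aₖpₖ₋₁ + pₖ₋₂ and qₖ = aₖqₖ₋₁ + qₖ₋₂:
  k=0: a=5, p=5, q=1
  k=1: a=2, p=11, q=2
  k=2: a=17, p=192, q=35

192/35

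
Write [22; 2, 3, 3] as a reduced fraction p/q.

Using pₖ = aₖpₖ₋₁ + pₖ₋₂ and qₖ = aₖqₖ₋₁ + qₖ₋₂:
  k=0: a=22, p=22, q=1
  k=1: a=2, p=45, q=2
  k=2: a=3, p=157, q=7
  k=3: a=3, p=516, q=23

516/23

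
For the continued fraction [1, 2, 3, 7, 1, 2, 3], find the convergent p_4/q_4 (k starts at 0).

Using pₖ = aₖpₖ₋₁ + pₖ₋₂, qₖ = aₖqₖ₋₁ + qₖ₋₂ (with p₋₁=1, p₋₂=0, q₋₁=0, q₋₂=1):
  k=0: a=1, p=1, q=1
  k=1: a=2, p=3, q=2
  k=2: a=3, p=10, q=7
  k=3: a=7, p=73, q=51
  k=4: a=1, p=83, q=58

83/58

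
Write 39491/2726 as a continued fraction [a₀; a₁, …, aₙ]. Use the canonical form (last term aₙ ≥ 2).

39491 = 14×2726 + 1327
2726 = 2×1327 + 72
1327 = 18×72 + 31
72 = 2×31 + 10
31 = 3×10 + 1
10 = 10×1 + 0  (stop)
So 39491/2726 = [14; 2, 18, 2, 3, 10].

[14; 2, 18, 2, 3, 10]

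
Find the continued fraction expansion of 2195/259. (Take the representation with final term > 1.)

[8; 2, 9, 2, 6]

2195 = 8·259 + 123
259 = 2·123 + 13
123 = 9·13 + 6
13 = 2·6 + 1
6 = 6·1 + 0  (stop)
So 2195/259 = [8; 2, 9, 2, 6].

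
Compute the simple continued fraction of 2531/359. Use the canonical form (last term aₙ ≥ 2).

[7; 19, 1, 17]

2531 = 7*359 + 18
359 = 19*18 + 17
18 = 1*17 + 1
17 = 17*1 + 0  (stop)
So 2531/359 = [7; 19, 1, 17].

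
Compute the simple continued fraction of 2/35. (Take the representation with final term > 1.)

[0; 17, 2]

2 = 0×35 + 2
35 = 17×2 + 1
2 = 2×1 + 0  (stop)
So 2/35 = [0; 17, 2].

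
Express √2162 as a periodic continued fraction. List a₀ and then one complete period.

a₀ = ⌊√2162⌋ = 46.
With m₀=0, d₀=1 and mₖ₊₁ = dₖaₖ − mₖ, dₖ₊₁ = (n − mₖ₊₁²)/dₖ, aₖ₊₁ = ⌊(a₀+mₖ₊₁)/dₖ₊₁⌋:
  k=1: m=46, d=46, a=2
  k=2: m=46, d=1, a=92
d=1 and a=2a₀=92 at k=2, so the next step gives (m, d) = (46, 46) again — its k=1 value — and the period has length 2.

[46; 2, 92]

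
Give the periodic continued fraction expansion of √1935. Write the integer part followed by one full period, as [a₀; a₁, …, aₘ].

a₀ = ⌊√1935⌋ = 43.
With m₀=0, d₀=1 and mₖ₊₁ = dₖaₖ − mₖ, dₖ₊₁ = (n − mₖ₊₁²)/dₖ, aₖ₊₁ = ⌊(a₀+mₖ₊₁)/dₖ₊₁⌋:
  k=1: m=43, d=86, a=1
  k=2: m=43, d=1, a=86
d=1 and a=2a₀=86 at k=2, so the next step gives (m, d) = (43, 86) again — its k=1 value — and the period has length 2.

[43; 1, 86]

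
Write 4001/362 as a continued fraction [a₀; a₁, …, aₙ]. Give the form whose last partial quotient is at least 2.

4001 = 11×362 + 19
362 = 19×19 + 1
19 = 19×1 + 0  (stop)
So 4001/362 = [11; 19, 19].

[11; 19, 19]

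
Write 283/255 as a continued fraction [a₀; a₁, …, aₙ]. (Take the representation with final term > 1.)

283 = 1×255 + 28
255 = 9×28 + 3
28 = 9×3 + 1
3 = 3×1 + 0  (stop)
So 283/255 = [1; 9, 9, 3].

[1; 9, 9, 3]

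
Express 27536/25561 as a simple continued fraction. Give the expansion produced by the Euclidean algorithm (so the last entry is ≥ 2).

[1; 12, 1, 16, 3, 12, 3]

27536 = 1·25561 + 1975
25561 = 12·1975 + 1861
1975 = 1·1861 + 114
1861 = 16·114 + 37
114 = 3·37 + 3
37 = 12·3 + 1
3 = 3·1 + 0  (stop)
So 27536/25561 = [1; 12, 1, 16, 3, 12, 3].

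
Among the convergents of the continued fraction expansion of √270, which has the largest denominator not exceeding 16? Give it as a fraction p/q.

√270 = [16; 2, 3, 6, 3, 2, 32, …] (period length 6).
Convergents:
  p_0/q_0 = 16/1
  p_1/q_1 = 33/2
  p_2/q_2 = 115/7
  p_3/q_3 = 723/44
q_2 = 7 ≤ 16 < 44 = q_3, so the answer is 115/7.

115/7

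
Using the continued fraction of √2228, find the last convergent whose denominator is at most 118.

√2228 = [47; 4, 1, 22, 1, 4, 94, …] (period length 6).
Convergents:
  p_0/q_0 = 47/1
  p_1/q_1 = 189/4
  p_2/q_2 = 236/5
  p_3/q_3 = 5381/114
  p_4/q_4 = 5617/119
q_3 = 114 ≤ 118 < 119 = q_4, so the answer is 5381/114.

5381/114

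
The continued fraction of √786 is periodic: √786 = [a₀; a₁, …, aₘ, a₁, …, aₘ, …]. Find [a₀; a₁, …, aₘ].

[28; 28, 56]

a₀ = ⌊√786⌋ = 28.
With m₀=0, d₀=1 and mₖ₊₁ = dₖaₖ − mₖ, dₖ₊₁ = (n − mₖ₊₁²)/dₖ, aₖ₊₁ = ⌊(a₀+mₖ₊₁)/dₖ₊₁⌋:
  k=1: m=28, d=2, a=28
  k=2: m=28, d=1, a=56
d=1 and a=2a₀=56 at k=2, so the next step gives (m, d) = (28, 2) again — its k=1 value — and the period has length 2.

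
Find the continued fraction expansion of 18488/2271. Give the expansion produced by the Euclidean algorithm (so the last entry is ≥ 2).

[8; 7, 10, 3, 10]

18488 = 8*2271 + 320
2271 = 7*320 + 31
320 = 10*31 + 10
31 = 3*10 + 1
10 = 10*1 + 0  (stop)
So 18488/2271 = [8; 7, 10, 3, 10].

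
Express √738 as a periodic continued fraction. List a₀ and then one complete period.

[27; 6, 54]

a₀ = ⌊√738⌋ = 27.
With m₀=0, d₀=1 and mₖ₊₁ = dₖaₖ − mₖ, dₖ₊₁ = (n − mₖ₊₁²)/dₖ, aₖ₊₁ = ⌊(a₀+mₖ₊₁)/dₖ₊₁⌋:
  k=1: m=27, d=9, a=6
  k=2: m=27, d=1, a=54
d=1 and a=2a₀=54 at k=2, so the next step gives (m, d) = (27, 9) again — its k=1 value — and the period has length 2.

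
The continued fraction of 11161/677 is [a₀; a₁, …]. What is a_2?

17

11161 = 16·677 + 329   →  a_0 = 16
677 = 2·329 + 19   →  a_1 = 2
329 = 17·19 + 6   →  a_2 = 17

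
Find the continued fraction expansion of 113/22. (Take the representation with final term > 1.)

[5; 7, 3]

113 = 5·22 + 3
22 = 7·3 + 1
3 = 3·1 + 0  (stop)
So 113/22 = [5; 7, 3].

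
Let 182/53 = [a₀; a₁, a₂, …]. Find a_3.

182 = 3·53 + 23   →  a_0 = 3
53 = 2·23 + 7   →  a_1 = 2
23 = 3·7 + 2   →  a_2 = 3
7 = 3·2 + 1   →  a_3 = 3

3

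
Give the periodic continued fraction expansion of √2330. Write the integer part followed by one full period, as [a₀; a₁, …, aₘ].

[48; 3, 1, 2, 2, 1, 3, 96]

a₀ = ⌊√2330⌋ = 48.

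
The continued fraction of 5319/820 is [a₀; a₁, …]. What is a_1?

2

5319 = 6·820 + 399   →  a_0 = 6
820 = 2·399 + 22   →  a_1 = 2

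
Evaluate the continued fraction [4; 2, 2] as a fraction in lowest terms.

22/5

Using pₖ = aₖpₖ₋₁ + pₖ₋₂ and qₖ = aₖqₖ₋₁ + qₖ₋₂:
  k=0: a=4, p=4, q=1
  k=1: a=2, p=9, q=2
  k=2: a=2, p=22, q=5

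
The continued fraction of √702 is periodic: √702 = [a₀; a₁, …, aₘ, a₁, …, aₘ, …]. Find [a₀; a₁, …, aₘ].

[26; 2, 52]

a₀ = ⌊√702⌋ = 26.
With m₀=0, d₀=1 and mₖ₊₁ = dₖaₖ − mₖ, dₖ₊₁ = (n − mₖ₊₁²)/dₖ, aₖ₊₁ = ⌊(a₀+mₖ₊₁)/dₖ₊₁⌋:
  k=1: m=26, d=26, a=2
  k=2: m=26, d=1, a=52
d=1 and a=2a₀=52 at k=2, so the next step gives (m, d) = (26, 26) again — its k=1 value — and the period has length 2.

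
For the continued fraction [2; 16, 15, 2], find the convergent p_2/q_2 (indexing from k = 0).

Using pₖ = aₖpₖ₋₁ + pₖ₋₂, qₖ = aₖqₖ₋₁ + qₖ₋₂ (with p₋₁=1, p₋₂=0, q₋₁=0, q₋₂=1):
  k=0: a=2, p=2, q=1
  k=1: a=16, p=33, q=16
  k=2: a=15, p=497, q=241

497/241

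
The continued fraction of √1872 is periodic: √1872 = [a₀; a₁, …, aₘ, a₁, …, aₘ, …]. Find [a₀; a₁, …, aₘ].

[43; 3, 1, 3, 86]

a₀ = ⌊√1872⌋ = 43.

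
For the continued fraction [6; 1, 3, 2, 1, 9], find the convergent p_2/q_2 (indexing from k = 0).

27/4

Using pₖ = aₖpₖ₋₁ + pₖ₋₂, qₖ = aₖqₖ₋₁ + qₖ₋₂ (with p₋₁=1, p₋₂=0, q₋₁=0, q₋₂=1):
  k=0: a=6, p=6, q=1
  k=1: a=1, p=7, q=1
  k=2: a=3, p=27, q=4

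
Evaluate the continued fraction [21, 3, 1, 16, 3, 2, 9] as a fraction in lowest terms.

95599/4498

Using pₖ = aₖpₖ₋₁ + pₖ₋₂ and qₖ = aₖqₖ₋₁ + qₖ₋₂:
  k=0: a=21, p=21, q=1
  k=1: a=3, p=64, q=3
  k=2: a=1, p=85, q=4
  k=3: a=16, p=1424, q=67
  k=4: a=3, p=4357, q=205
  k=5: a=2, p=10138, q=477
  k=6: a=9, p=95599, q=4498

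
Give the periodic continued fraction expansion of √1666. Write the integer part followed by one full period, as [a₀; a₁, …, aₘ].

a₀ = ⌊√1666⌋ = 40.
With m₀=0, d₀=1 and mₖ₊₁ = dₖaₖ − mₖ, dₖ₊₁ = (n − mₖ₊₁²)/dₖ, aₖ₊₁ = ⌊(a₀+mₖ₊₁)/dₖ₊₁⌋:
  k=1: m=40, d=66, a=1
  k=2: m=26, d=15, a=4
  k=3: m=34, d=34, a=2
  k=4: m=34, d=15, a=4
  k=5: m=26, d=66, a=1
  k=6: m=40, d=1, a=80
d=1 and a=2a₀=80 at k=6, so the next step gives (m, d) = (40, 66) again — its k=1 value — and the period has length 6.

[40; 1, 4, 2, 4, 1, 80]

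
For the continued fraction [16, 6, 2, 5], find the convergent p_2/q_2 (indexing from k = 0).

Using pₖ = aₖpₖ₋₁ + pₖ₋₂, qₖ = aₖqₖ₋₁ + qₖ₋₂ (with p₋₁=1, p₋₂=0, q₋₁=0, q₋₂=1):
  k=0: a=16, p=16, q=1
  k=1: a=6, p=97, q=6
  k=2: a=2, p=210, q=13

210/13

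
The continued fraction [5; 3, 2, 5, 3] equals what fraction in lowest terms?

640/121

Using pₖ = aₖpₖ₋₁ + pₖ₋₂ and qₖ = aₖqₖ₋₁ + qₖ₋₂:
  k=0: a=5, p=5, q=1
  k=1: a=3, p=16, q=3
  k=2: a=2, p=37, q=7
  k=3: a=5, p=201, q=38
  k=4: a=3, p=640, q=121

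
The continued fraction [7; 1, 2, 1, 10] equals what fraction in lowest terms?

333/43

Fold from the inside: start with 10/1.
  1 + 1/10 = 11/10
  2 + 10/11 = 32/11
  1 + 11/32 = 43/32
  7 + 32/43 = 333/43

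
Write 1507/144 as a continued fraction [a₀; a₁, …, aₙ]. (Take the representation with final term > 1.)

1507 = 10·144 + 67
144 = 2·67 + 10
67 = 6·10 + 7
10 = 1·7 + 3
7 = 2·3 + 1
3 = 3·1 + 0  (stop)
So 1507/144 = [10; 2, 6, 1, 2, 3].

[10; 2, 6, 1, 2, 3]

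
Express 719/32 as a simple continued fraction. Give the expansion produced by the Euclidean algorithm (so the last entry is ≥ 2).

719 = 22×32 + 15
32 = 2×15 + 2
15 = 7×2 + 1
2 = 2×1 + 0  (stop)
So 719/32 = [22; 2, 7, 2].

[22; 2, 7, 2]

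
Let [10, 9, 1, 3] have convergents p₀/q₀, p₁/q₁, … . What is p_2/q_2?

Using pₖ = aₖpₖ₋₁ + pₖ₋₂, qₖ = aₖqₖ₋₁ + qₖ₋₂ (with p₋₁=1, p₋₂=0, q₋₁=0, q₋₂=1):
  k=0: a=10, p=10, q=1
  k=1: a=9, p=91, q=9
  k=2: a=1, p=101, q=10

101/10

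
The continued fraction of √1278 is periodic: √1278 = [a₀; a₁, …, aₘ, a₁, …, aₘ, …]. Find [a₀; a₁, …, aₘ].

[35; 1, 2, 1, 70]

a₀ = ⌊√1278⌋ = 35.
With m₀=0, d₀=1 and mₖ₊₁ = dₖaₖ − mₖ, dₖ₊₁ = (n − mₖ₊₁²)/dₖ, aₖ₊₁ = ⌊(a₀+mₖ₊₁)/dₖ₊₁⌋:
  k=1: m=35, d=53, a=1
  k=2: m=18, d=18, a=2
  k=3: m=18, d=53, a=1
  k=4: m=35, d=1, a=70
d=1 and a=2a₀=70 at k=4, so the next step gives (m, d) = (35, 53) again — its k=1 value — and the period has length 4.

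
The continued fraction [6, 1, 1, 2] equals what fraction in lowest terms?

Fold from the inside: start with 2/1.
  1 + 1/2 = 3/2
  1 + 2/3 = 5/3
  6 + 3/5 = 33/5

33/5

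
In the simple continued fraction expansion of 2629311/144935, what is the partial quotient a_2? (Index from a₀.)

13

2629311 = 18·144935 + 20481   →  a_0 = 18
144935 = 7·20481 + 1568   →  a_1 = 7
20481 = 13·1568 + 97   →  a_2 = 13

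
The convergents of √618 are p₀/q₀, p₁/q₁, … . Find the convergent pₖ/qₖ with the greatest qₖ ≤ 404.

√618 = [24; 1, 6, 8, 6, 1, 48, …] (period length 6).
Convergents:
  p_0/q_0 = 24/1
  p_1/q_1 = 25/1
  p_2/q_2 = 174/7
  p_3/q_3 = 1417/57
  p_4/q_4 = 8676/349
  p_5/q_5 = 10093/406
q_4 = 349 ≤ 404 < 406 = q_5, so the answer is 8676/349.

8676/349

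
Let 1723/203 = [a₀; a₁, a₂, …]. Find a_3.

1723 = 8·203 + 99   →  a_0 = 8
203 = 2·99 + 5   →  a_1 = 2
99 = 19·5 + 4   →  a_2 = 19
5 = 1·4 + 1   →  a_3 = 1

1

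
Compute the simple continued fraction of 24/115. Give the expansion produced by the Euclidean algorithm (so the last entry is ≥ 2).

24 = 0·115 + 24
115 = 4·24 + 19
24 = 1·19 + 5
19 = 3·5 + 4
5 = 1·4 + 1
4 = 4·1 + 0  (stop)
So 24/115 = [0; 4, 1, 3, 1, 4].

[0; 4, 1, 3, 1, 4]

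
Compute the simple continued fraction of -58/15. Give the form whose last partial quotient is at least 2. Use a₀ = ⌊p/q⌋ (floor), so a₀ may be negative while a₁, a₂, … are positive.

[-4; 7, 2]

-58 = -4·15 + 2
15 = 7·2 + 1
2 = 2·1 + 0  (stop)
So -58/15 = [-4; 7, 2].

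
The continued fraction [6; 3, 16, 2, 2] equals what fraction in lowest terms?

1588/251

Fold from the inside: start with 2/1.
  2 + 1/2 = 5/2
  16 + 2/5 = 82/5
  3 + 5/82 = 251/82
  6 + 82/251 = 1588/251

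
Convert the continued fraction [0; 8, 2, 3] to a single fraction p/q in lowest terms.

7/59

Using pₖ = aₖpₖ₋₁ + pₖ₋₂ and qₖ = aₖqₖ₋₁ + qₖ₋₂:
  k=0: a=0, p=0, q=1
  k=1: a=8, p=1, q=8
  k=2: a=2, p=2, q=17
  k=3: a=3, p=7, q=59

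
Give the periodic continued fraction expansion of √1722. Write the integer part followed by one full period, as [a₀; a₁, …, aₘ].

a₀ = ⌊√1722⌋ = 41.
With m₀=0, d₀=1 and mₖ₊₁ = dₖaₖ − mₖ, dₖ₊₁ = (n − mₖ₊₁²)/dₖ, aₖ₊₁ = ⌊(a₀+mₖ₊₁)/dₖ₊₁⌋:
  k=1: m=41, d=41, a=2
  k=2: m=41, d=1, a=82
d=1 and a=2a₀=82 at k=2, so the next step gives (m, d) = (41, 41) again — its k=1 value — and the period has length 2.

[41; 2, 82]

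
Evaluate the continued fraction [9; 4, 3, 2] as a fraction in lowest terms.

Fold from the inside: start with 2/1.
  3 + 1/2 = 7/2
  4 + 2/7 = 30/7
  9 + 7/30 = 277/30

277/30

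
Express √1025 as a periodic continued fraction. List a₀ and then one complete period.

a₀ = ⌊√1025⌋ = 32.
With m₀=0, d₀=1 and mₖ₊₁ = dₖaₖ − mₖ, dₖ₊₁ = (n − mₖ₊₁²)/dₖ, aₖ₊₁ = ⌊(a₀+mₖ₊₁)/dₖ₊₁⌋:
  k=1: m=32, d=1, a=64
d=1 and a=2a₀=64 at k=1, so the next step gives (m, d) = (32, 1) again — its k=1 value — and the period has length 1.

[32; 64]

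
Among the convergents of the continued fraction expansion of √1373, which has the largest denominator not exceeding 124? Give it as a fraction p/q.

1371/37

√1373 = [37; 18, 1, 1, 18, 74, …] (period length 5).
Convergents:
  p_0/q_0 = 37/1
  p_1/q_1 = 667/18
  p_2/q_2 = 704/19
  p_3/q_3 = 1371/37
  p_4/q_4 = 25382/685
q_3 = 37 ≤ 124 < 685 = q_4, so the answer is 1371/37.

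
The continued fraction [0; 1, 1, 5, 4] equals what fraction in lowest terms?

25/46

Using pₖ = aₖpₖ₋₁ + pₖ₋₂ and qₖ = aₖqₖ₋₁ + qₖ₋₂:
  k=0: a=0, p=0, q=1
  k=1: a=1, p=1, q=1
  k=2: a=1, p=1, q=2
  k=3: a=5, p=6, q=11
  k=4: a=4, p=25, q=46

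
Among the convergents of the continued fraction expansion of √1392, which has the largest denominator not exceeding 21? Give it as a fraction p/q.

485/13

√1392 = [37; 3, 4, 3, 74, …] (period length 4).
Convergents:
  p_0/q_0 = 37/1
  p_1/q_1 = 112/3
  p_2/q_2 = 485/13
  p_3/q_3 = 1567/42
q_2 = 13 ≤ 21 < 42 = q_3, so the answer is 485/13.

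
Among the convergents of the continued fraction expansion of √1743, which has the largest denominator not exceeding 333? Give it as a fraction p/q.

13819/331

√1743 = [41; 1, 2, 1, 82, …] (period length 4).
Convergents:
  p_0/q_0 = 41/1
  p_1/q_1 = 42/1
  p_2/q_2 = 125/3
  p_3/q_3 = 167/4
  p_4/q_4 = 13819/331
  p_5/q_5 = 13986/335
q_4 = 331 ≤ 333 < 335 = q_5, so the answer is 13819/331.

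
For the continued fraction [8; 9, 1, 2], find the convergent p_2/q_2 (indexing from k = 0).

81/10

Using pₖ = aₖpₖ₋₁ + pₖ₋₂, qₖ = aₖqₖ₋₁ + qₖ₋₂ (with p₋₁=1, p₋₂=0, q₋₁=0, q₋₂=1):
  k=0: a=8, p=8, q=1
  k=1: a=9, p=73, q=9
  k=2: a=1, p=81, q=10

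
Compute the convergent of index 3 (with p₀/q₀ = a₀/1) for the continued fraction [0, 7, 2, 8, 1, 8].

Using pₖ = aₖpₖ₋₁ + pₖ₋₂, qₖ = aₖqₖ₋₁ + qₖ₋₂ (with p₋₁=1, p₋₂=0, q₋₁=0, q₋₂=1):
  k=0: a=0, p=0, q=1
  k=1: a=7, p=1, q=7
  k=2: a=2, p=2, q=15
  k=3: a=8, p=17, q=127

17/127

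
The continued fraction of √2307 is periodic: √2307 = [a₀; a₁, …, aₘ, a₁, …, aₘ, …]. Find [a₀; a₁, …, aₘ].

a₀ = ⌊√2307⌋ = 48.
With m₀=0, d₀=1 and mₖ₊₁ = dₖaₖ − mₖ, dₖ₊₁ = (n − mₖ₊₁²)/dₖ, aₖ₊₁ = ⌊(a₀+mₖ₊₁)/dₖ₊₁⌋:
  k=1: m=48, d=3, a=32
  k=2: m=48, d=1, a=96
d=1 and a=2a₀=96 at k=2, so the next step gives (m, d) = (48, 3) again — its k=1 value — and the period has length 2.

[48; 32, 96]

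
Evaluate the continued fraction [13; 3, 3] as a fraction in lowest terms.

Fold from the inside: start with 3/1.
  3 + 1/3 = 10/3
  13 + 3/10 = 133/10

133/10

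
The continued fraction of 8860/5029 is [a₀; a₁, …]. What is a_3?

5

8860 = 1·5029 + 3831   →  a_0 = 1
5029 = 1·3831 + 1198   →  a_1 = 1
3831 = 3·1198 + 237   →  a_2 = 3
1198 = 5·237 + 13   →  a_3 = 5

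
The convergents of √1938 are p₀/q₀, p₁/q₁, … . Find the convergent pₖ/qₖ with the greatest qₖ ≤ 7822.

√1938 = [44; 44, 88, …] (period length 2).
Convergents:
  p_0/q_0 = 44/1
  p_1/q_1 = 1937/44
  p_2/q_2 = 170500/3873
  p_3/q_3 = 7503937/170456
q_2 = 3873 ≤ 7822 < 170456 = q_3, so the answer is 170500/3873.

170500/3873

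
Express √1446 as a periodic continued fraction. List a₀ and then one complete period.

[38; 38, 76]

a₀ = ⌊√1446⌋ = 38.
With m₀=0, d₀=1 and mₖ₊₁ = dₖaₖ − mₖ, dₖ₊₁ = (n − mₖ₊₁²)/dₖ, aₖ₊₁ = ⌊(a₀+mₖ₊₁)/dₖ₊₁⌋:
  k=1: m=38, d=2, a=38
  k=2: m=38, d=1, a=76
d=1 and a=2a₀=76 at k=2, so the next step gives (m, d) = (38, 2) again — its k=1 value — and the period has length 2.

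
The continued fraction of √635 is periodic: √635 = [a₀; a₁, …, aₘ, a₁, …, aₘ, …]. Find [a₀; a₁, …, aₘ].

a₀ = ⌊√635⌋ = 25.
With m₀=0, d₀=1 and mₖ₊₁ = dₖaₖ − mₖ, dₖ₊₁ = (n − mₖ₊₁²)/dₖ, aₖ₊₁ = ⌊(a₀+mₖ₊₁)/dₖ₊₁⌋:
  k=1: m=25, d=10, a=5
  k=2: m=25, d=1, a=50
d=1 and a=2a₀=50 at k=2, so the next step gives (m, d) = (25, 10) again — its k=1 value — and the period has length 2.

[25; 5, 50]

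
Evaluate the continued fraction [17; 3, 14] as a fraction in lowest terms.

745/43

Using pₖ = aₖpₖ₋₁ + pₖ₋₂ and qₖ = aₖqₖ₋₁ + qₖ₋₂:
  k=0: a=17, p=17, q=1
  k=1: a=3, p=52, q=3
  k=2: a=14, p=745, q=43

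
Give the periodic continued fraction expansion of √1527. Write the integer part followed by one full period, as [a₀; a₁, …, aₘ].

[39; 13, 78]

a₀ = ⌊√1527⌋ = 39.
With m₀=0, d₀=1 and mₖ₊₁ = dₖaₖ − mₖ, dₖ₊₁ = (n − mₖ₊₁²)/dₖ, aₖ₊₁ = ⌊(a₀+mₖ₊₁)/dₖ₊₁⌋:
  k=1: m=39, d=6, a=13
  k=2: m=39, d=1, a=78
d=1 and a=2a₀=78 at k=2, so the next step gives (m, d) = (39, 6) again — its k=1 value — and the period has length 2.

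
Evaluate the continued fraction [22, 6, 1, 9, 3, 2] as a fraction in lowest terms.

11006/497

Using pₖ = aₖpₖ₋₁ + pₖ₋₂ and qₖ = aₖqₖ₋₁ + qₖ₋₂:
  k=0: a=22, p=22, q=1
  k=1: a=6, p=133, q=6
  k=2: a=1, p=155, q=7
  k=3: a=9, p=1528, q=69
  k=4: a=3, p=4739, q=214
  k=5: a=2, p=11006, q=497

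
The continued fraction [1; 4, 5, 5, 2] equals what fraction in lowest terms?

296/239

Using pₖ = aₖpₖ₋₁ + pₖ₋₂ and qₖ = aₖqₖ₋₁ + qₖ₋₂:
  k=0: a=1, p=1, q=1
  k=1: a=4, p=5, q=4
  k=2: a=5, p=26, q=21
  k=3: a=5, p=135, q=109
  k=4: a=2, p=296, q=239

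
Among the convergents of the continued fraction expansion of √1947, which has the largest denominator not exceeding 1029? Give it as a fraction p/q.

31108/705

√1947 = [44; 8, 88, …] (period length 2).
Convergents:
  p_0/q_0 = 44/1
  p_1/q_1 = 353/8
  p_2/q_2 = 31108/705
  p_3/q_3 = 249217/5648
q_2 = 705 ≤ 1029 < 5648 = q_3, so the answer is 31108/705.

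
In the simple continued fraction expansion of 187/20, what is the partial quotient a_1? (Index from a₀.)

187 = 9·20 + 7   →  a_0 = 9
20 = 2·7 + 6   →  a_1 = 2

2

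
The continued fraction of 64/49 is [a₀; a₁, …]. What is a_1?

64 = 1·49 + 15   →  a_0 = 1
49 = 3·15 + 4   →  a_1 = 3

3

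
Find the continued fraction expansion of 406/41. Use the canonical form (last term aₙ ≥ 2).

[9; 1, 9, 4]

406 = 9*41 + 37
41 = 1*37 + 4
37 = 9*4 + 1
4 = 4*1 + 0  (stop)
So 406/41 = [9; 1, 9, 4].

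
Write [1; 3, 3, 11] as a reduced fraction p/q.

147/113

Fold from the inside: start with 11/1.
  3 + 1/11 = 34/11
  3 + 11/34 = 113/34
  1 + 34/113 = 147/113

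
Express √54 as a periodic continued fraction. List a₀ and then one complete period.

[7; 2, 1, 6, 1, 2, 14]

a₀ = ⌊√54⌋ = 7.
With m₀=0, d₀=1 and mₖ₊₁ = dₖaₖ − mₖ, dₖ₊₁ = (n − mₖ₊₁²)/dₖ, aₖ₊₁ = ⌊(a₀+mₖ₊₁)/dₖ₊₁⌋:
  k=1: m=7, d=5, a=2
  k=2: m=3, d=9, a=1
  k=3: m=6, d=2, a=6
  k=4: m=6, d=9, a=1
  k=5: m=3, d=5, a=2
  k=6: m=7, d=1, a=14
d=1 and a=2a₀=14 at k=6, so the next step gives (m, d) = (7, 5) again — its k=1 value — and the period has length 6.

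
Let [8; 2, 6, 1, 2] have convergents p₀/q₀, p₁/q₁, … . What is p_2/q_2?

Using pₖ = aₖpₖ₋₁ + pₖ₋₂, qₖ = aₖqₖ₋₁ + qₖ₋₂ (with p₋₁=1, p₋₂=0, q₋₁=0, q₋₂=1):
  k=0: a=8, p=8, q=1
  k=1: a=2, p=17, q=2
  k=2: a=6, p=110, q=13

110/13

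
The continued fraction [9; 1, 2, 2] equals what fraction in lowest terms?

68/7

Fold from the inside: start with 2/1.
  2 + 1/2 = 5/2
  1 + 2/5 = 7/5
  9 + 5/7 = 68/7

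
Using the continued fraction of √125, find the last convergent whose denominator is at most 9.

√125 = [11; 5, 1, 1, 5, 22, …] (period length 5).
Convergents:
  p_0/q_0 = 11/1
  p_1/q_1 = 56/5
  p_2/q_2 = 67/6
  p_3/q_3 = 123/11
q_2 = 6 ≤ 9 < 11 = q_3, so the answer is 67/6.

67/6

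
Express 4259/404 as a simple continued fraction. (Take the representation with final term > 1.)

4259 = 10·404 + 219
404 = 1·219 + 185
219 = 1·185 + 34
185 = 5·34 + 15
34 = 2·15 + 4
15 = 3·4 + 3
4 = 1·3 + 1
3 = 3·1 + 0  (stop)
So 4259/404 = [10; 1, 1, 5, 2, 3, 1, 3].

[10; 1, 1, 5, 2, 3, 1, 3]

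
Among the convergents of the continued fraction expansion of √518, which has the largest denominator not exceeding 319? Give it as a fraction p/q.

2367/104

√518 = [22; 1, 3, 6, 3, 1, 44, …] (period length 6).
Convergents:
  p_0/q_0 = 22/1
  p_1/q_1 = 23/1
  p_2/q_2 = 91/4
  p_3/q_3 = 569/25
  p_4/q_4 = 1798/79
  p_5/q_5 = 2367/104
  p_6/q_6 = 105946/4655
q_5 = 104 ≤ 319 < 4655 = q_6, so the answer is 2367/104.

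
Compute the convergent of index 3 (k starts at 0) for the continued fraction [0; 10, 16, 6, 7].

97/976

Using pₖ = aₖpₖ₋₁ + pₖ₋₂, qₖ = aₖqₖ₋₁ + qₖ₋₂ (with p₋₁=1, p₋₂=0, q₋₁=0, q₋₂=1):
  k=0: a=0, p=0, q=1
  k=1: a=10, p=1, q=10
  k=2: a=16, p=16, q=161
  k=3: a=6, p=97, q=976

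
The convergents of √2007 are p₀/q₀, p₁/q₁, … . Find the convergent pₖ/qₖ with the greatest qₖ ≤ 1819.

√2007 = [44; 1, 3, 1, 88, …] (period length 4).
Convergents:
  p_0/q_0 = 44/1
  p_1/q_1 = 45/1
  p_2/q_2 = 179/4
  p_3/q_3 = 224/5
  p_4/q_4 = 19891/444
  p_5/q_5 = 20115/449
  p_6/q_6 = 80236/1791
  p_7/q_7 = 100351/2240
q_6 = 1791 ≤ 1819 < 2240 = q_7, so the answer is 80236/1791.

80236/1791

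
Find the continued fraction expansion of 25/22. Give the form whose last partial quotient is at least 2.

[1; 7, 3]

25 = 1×22 + 3
22 = 7×3 + 1
3 = 3×1 + 0  (stop)
So 25/22 = [1; 7, 3].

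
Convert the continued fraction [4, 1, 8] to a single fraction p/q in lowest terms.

Using pₖ = aₖpₖ₋₁ + pₖ₋₂ and qₖ = aₖqₖ₋₁ + qₖ₋₂:
  k=0: a=4, p=4, q=1
  k=1: a=1, p=5, q=1
  k=2: a=8, p=44, q=9

44/9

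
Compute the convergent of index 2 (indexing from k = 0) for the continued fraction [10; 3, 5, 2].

Using pₖ = aₖpₖ₋₁ + pₖ₋₂, qₖ = aₖqₖ₋₁ + qₖ₋₂ (with p₋₁=1, p₋₂=0, q₋₁=0, q₋₂=1):
  k=0: a=10, p=10, q=1
  k=1: a=3, p=31, q=3
  k=2: a=5, p=165, q=16

165/16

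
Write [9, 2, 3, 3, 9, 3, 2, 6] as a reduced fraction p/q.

93676/9929

Fold from the inside: start with 6/1.
  2 + 1/6 = 13/6
  3 + 6/13 = 45/13
  9 + 13/45 = 418/45
  3 + 45/418 = 1299/418
  3 + 418/1299 = 4315/1299
  2 + 1299/4315 = 9929/4315
  9 + 4315/9929 = 93676/9929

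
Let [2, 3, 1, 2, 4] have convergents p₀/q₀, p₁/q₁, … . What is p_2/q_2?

9/4

Using pₖ = aₖpₖ₋₁ + pₖ₋₂, qₖ = aₖqₖ₋₁ + qₖ₋₂ (with p₋₁=1, p₋₂=0, q₋₁=0, q₋₂=1):
  k=0: a=2, p=2, q=1
  k=1: a=3, p=7, q=3
  k=2: a=1, p=9, q=4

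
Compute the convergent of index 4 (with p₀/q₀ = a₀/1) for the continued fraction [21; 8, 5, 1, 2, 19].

2936/139

Using pₖ = aₖpₖ₋₁ + pₖ₋₂, qₖ = aₖqₖ₋₁ + qₖ₋₂ (with p₋₁=1, p₋₂=0, q₋₁=0, q₋₂=1):
  k=0: a=21, p=21, q=1
  k=1: a=8, p=169, q=8
  k=2: a=5, p=866, q=41
  k=3: a=1, p=1035, q=49
  k=4: a=2, p=2936, q=139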